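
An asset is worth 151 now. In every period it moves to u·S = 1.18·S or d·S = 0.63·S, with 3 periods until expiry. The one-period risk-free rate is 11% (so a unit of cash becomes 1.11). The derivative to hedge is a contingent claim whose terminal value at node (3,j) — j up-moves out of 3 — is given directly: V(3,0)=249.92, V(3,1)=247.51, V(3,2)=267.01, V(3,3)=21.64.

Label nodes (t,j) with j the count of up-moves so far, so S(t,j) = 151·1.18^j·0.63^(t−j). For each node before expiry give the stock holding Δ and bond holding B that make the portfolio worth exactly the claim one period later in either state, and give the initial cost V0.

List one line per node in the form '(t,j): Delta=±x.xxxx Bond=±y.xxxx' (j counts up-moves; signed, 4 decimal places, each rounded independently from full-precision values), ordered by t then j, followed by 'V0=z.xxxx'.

No-arbitrage ⇒ martingale measure with p* = (R−d)/(u−d) = 0.8727.
Terminal payoffs: V(3,0)=249.9200, V(3,1)=247.5100, V(3,2)=267.0100, V(3,3)=21.6400
Node (2,0) S=59.9319: V=(p*·247.5100+(1−p*)·249.9200)/1.11=223.2583; Δ=(247.5100−249.9200)/(70.7196−37.7571)=-0.0731; B=V−Δ·S=227.6401
Node (2,1) S=112.2534: V=(p*·267.0100+(1−p*)·247.5100)/1.11=238.3137; Δ=(267.0100−247.5100)/(132.4590−70.7196)=0.3158; B=V−Δ·S=202.8591
Node (2,2) S=210.2524: V=(p*·21.6400+(1−p*)·267.0100)/1.11=47.6296; Δ=(21.6400−267.0100)/(248.0978−132.4590)=-2.1219; B=V−Δ·S=493.7569
Node (1,0) S=95.1300: V=(p*·238.3137+(1−p*)·223.2583)/1.11=212.9708; Δ=(238.3137−223.2583)/(112.2534−59.9319)=0.2877; B=V−Δ·S=185.5974
Node (1,1) S=178.1800: V=(p*·47.6296+(1−p*)·238.3137)/1.11=64.7734; Δ=(47.6296−238.3137)/(210.2524−112.2534)=-1.9458; B=V−Δ·S=411.4717
Node (0,0) S=151.0000: V=(p*·64.7734+(1−p*)·212.9708)/1.11=75.3468; Δ=(64.7734−212.9708)/(178.1800−95.1300)=-1.7844; B=V−Δ·S=344.7964
Self-financing check: at every node Δ·S+B equals the discounted successor values.

(0,0): Delta=-1.7844 Bond=344.7964
(1,0): Delta=0.2877 Bond=185.5974
(1,1): Delta=-1.9458 Bond=411.4717
(2,0): Delta=-0.0731 Bond=227.6401
(2,1): Delta=0.3158 Bond=202.8591
(2,2): Delta=-2.1219 Bond=493.7569
V0=75.3468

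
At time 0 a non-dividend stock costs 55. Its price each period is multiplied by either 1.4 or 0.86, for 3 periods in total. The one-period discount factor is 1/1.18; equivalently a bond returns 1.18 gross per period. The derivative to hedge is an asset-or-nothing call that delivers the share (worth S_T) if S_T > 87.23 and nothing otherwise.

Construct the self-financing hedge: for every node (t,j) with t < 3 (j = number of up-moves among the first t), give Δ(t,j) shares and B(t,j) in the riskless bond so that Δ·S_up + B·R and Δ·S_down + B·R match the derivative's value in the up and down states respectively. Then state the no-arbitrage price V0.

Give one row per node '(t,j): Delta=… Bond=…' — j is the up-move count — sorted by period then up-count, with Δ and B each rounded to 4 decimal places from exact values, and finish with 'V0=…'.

Risk-neutral probability p* = (R−d)/(u−d) = (1.18−0.86)/(1.4−0.86) = 0.5926.
Terminal payoffs: V(3,0)=0.0000, V(3,1)=0.0000, V(3,2)=92.7080, V(3,3)=150.9200
(2,0): S=40.6780. Δ = (V_up−V_dn)/(S_up−S_dn) = (0.0000−0.0000)/(56.9492−34.9831) = 0.0000. V = [p*·0.0000 + (1−p*)·0.0000]/1.18 = 0.0000. B = V − Δ·S = 0.0000.
(2,1): S=66.2200. Δ = (V_up−V_dn)/(S_up−S_dn) = (92.7080−0.0000)/(92.7080−56.9492) = 2.5926. V = [p*·92.7080 + (1−p*)·0.0000]/1.18 = 46.5577. B = V − Δ·S = -125.1238.
(2,2): S=107.8000. Δ = (V_up−V_dn)/(S_up−S_dn) = (150.9200−92.7080)/(150.9200−92.7080) = 1.0000. V = [p*·150.9200 + (1−p*)·92.7080]/1.18 = 107.8000. B = V − Δ·S = 0.0000.
(1,0): S=47.3000. Δ = (V_up−V_dn)/(S_up−S_dn) = (46.5577−0.0000)/(66.2200−40.6780) = 1.8228. V = [p*·46.5577 + (1−p*)·0.0000]/1.18 = 23.3811. B = V − Δ·S = -62.8368.
(1,1): S=77.0000. Δ = (V_up−V_dn)/(S_up−S_dn) = (107.8000−46.5577)/(107.8000−66.2200) = 1.4729. V = [p*·107.8000 + (1−p*)·46.5577]/1.18 = 70.2114. B = V − Δ·S = -43.2003.
(0,0): S=55.0000. Δ = (V_up−V_dn)/(S_up−S_dn) = (70.2114−23.3811)/(77.0000−47.3000) = 1.5768. V = [p*·70.2114 + (1−p*)·23.3811]/1.18 = 43.3325. B = V − Δ·S = -43.3901.
The time-0 hedge costs 43.3325, which is the no-arbitrage price.

(0,0): Delta=1.5768 Bond=-43.3901
(1,0): Delta=1.8228 Bond=-62.8368
(1,1): Delta=1.4729 Bond=-43.2003
(2,0): Delta=0.0000 Bond=0.0000
(2,1): Delta=2.5926 Bond=-125.1238
(2,2): Delta=1.0000 Bond=0.0000
V0=43.3325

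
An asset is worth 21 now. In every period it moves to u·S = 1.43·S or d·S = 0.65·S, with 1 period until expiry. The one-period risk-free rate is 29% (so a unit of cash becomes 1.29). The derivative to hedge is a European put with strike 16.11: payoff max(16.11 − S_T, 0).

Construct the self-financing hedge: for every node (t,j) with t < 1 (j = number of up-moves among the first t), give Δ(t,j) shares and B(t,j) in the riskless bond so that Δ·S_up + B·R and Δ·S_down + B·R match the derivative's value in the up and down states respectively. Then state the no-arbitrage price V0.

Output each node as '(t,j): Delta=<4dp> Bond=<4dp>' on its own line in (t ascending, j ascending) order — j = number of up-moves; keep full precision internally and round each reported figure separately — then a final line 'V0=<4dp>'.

(0,0): Delta=-0.1502 Bond=3.4961
V0=0.3423

Under the risk-neutral measure, an up-move has probability p* = (R−d)/(u−d) = 0.8205 and values discount at R = 1.29.
Payoff layer (t=1): V(1,0)=2.4600, V(1,1)=0.0000
  t=0,j=0: stock 21.0000 → up 30.0300 (V=0.0000), down 13.6500 (V=2.4600). Price 0.3423; hedge Δ=-0.1502, bond B=3.4961.
Each (Δ,B) replicates both successor values, so the strategy is self-financing and V0 is arbitrage-free.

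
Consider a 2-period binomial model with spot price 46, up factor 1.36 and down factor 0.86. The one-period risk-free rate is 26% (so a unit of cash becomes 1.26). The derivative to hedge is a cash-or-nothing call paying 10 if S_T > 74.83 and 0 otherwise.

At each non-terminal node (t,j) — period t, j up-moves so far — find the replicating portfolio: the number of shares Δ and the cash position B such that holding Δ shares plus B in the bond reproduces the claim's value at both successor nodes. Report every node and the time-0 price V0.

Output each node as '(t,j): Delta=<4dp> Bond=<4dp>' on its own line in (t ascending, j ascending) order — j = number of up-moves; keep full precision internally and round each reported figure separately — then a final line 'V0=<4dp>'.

No-arbitrage ⇒ martingale measure with p* = (R−d)/(u−d) = 0.8000.
Terminal values V(2,·): V(2,0)=0.0000, V(2,1)=0.0000, V(2,2)=10.0000
(1,0): S=39.5600. Δ = (V_up−V_dn)/(S_up−S_dn) = (0.0000−0.0000)/(53.8016−34.0216) = 0.0000. V = [p*·0.0000 + (1−p*)·0.0000]/1.26 = 0.0000. B = V − Δ·S = 0.0000.
(1,1): S=62.5600. Δ = (V_up−V_dn)/(S_up−S_dn) = (10.0000−0.0000)/(85.0816−53.8016) = 0.3197. V = [p*·10.0000 + (1−p*)·0.0000]/1.26 = 6.3492. B = V − Δ·S = -13.6508.
(0,0): S=46.0000. Δ = (V_up−V_dn)/(S_up−S_dn) = (6.3492−0.0000)/(62.5600−39.5600) = 0.2761. V = [p*·6.3492 + (1−p*)·0.0000]/1.26 = 4.0312. B = V − Δ·S = -8.6672.
Self-financing check: at every node Δ·S+B equals the discounted successor values.

(0,0): Delta=0.2761 Bond=-8.6672
(1,0): Delta=0.0000 Bond=0.0000
(1,1): Delta=0.3197 Bond=-13.6508
V0=4.0312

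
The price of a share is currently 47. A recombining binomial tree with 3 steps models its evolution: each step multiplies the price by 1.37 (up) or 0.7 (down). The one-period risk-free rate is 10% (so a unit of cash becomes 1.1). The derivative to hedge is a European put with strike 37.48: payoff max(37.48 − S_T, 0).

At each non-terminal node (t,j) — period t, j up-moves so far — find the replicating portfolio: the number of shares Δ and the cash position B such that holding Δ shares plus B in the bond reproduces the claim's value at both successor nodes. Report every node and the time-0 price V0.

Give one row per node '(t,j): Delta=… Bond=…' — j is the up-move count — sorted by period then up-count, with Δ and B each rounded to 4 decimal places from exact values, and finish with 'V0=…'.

No-arbitrage ⇒ martingale measure with p* = (R−d)/(u−d) = 0.5970.
Terminal payoffs: V(3,0)=21.3590, V(3,1)=5.9289, V(3,2)=0.0000, V(3,3)=0.0000
  t=2,j=0: stock 23.0300 → up 31.5511 (V=5.9289), down 16.1210 (V=21.3590). Price 11.0427; hedge Δ=-1.0000, bond B=34.0727.
  t=2,j=1: stock 45.0730 → up 61.7500 (V=0.0000), down 31.5511 (V=5.9289). Price 2.1721; hedge Δ=-0.1963, bond B=11.0212.
  t=2,j=2: stock 88.2143 → up 120.8536 (V=0.0000), down 61.7500 (V=0.0000). Price 0.0000; hedge Δ=0.0000, bond B=0.0000.
  t=1,j=0: stock 32.9000 → up 45.0730 (V=2.1721), down 23.0300 (V=11.0427). Price 5.2244; hedge Δ=-0.4024, bond B=18.4642.
  t=1,j=1: stock 64.3900 → up 88.2143 (V=0.0000), down 45.0730 (V=2.1721). Price 0.7957; hedge Δ=-0.0503, bond B=4.0376.
  t=0,j=0: stock 47.0000 → up 64.3900 (V=0.7957), down 32.9000 (V=5.2244). Price 2.3458; hedge Δ=-0.1406, bond B=8.9557.
Check: Δ(0,0)·S0 + B(0,0) = 2.3458 = V0.

(0,0): Delta=-0.1406 Bond=8.9557
(1,0): Delta=-0.4024 Bond=18.4642
(1,1): Delta=-0.0503 Bond=4.0376
(2,0): Delta=-1.0000 Bond=34.0727
(2,1): Delta=-0.1963 Bond=11.0212
(2,2): Delta=0.0000 Bond=0.0000
V0=2.3458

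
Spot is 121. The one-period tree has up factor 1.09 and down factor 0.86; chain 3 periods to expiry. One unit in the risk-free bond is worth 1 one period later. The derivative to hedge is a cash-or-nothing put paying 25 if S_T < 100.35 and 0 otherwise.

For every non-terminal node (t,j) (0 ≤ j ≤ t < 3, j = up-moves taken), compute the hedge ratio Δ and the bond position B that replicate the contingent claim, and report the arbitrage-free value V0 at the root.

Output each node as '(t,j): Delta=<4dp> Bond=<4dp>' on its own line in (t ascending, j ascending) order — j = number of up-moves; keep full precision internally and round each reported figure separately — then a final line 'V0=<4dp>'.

No-arbitrage ⇒ martingale measure with p* = (R−d)/(u−d) = 0.6087.
Terminal values V(3,·): V(3,0)=25.0000, V(3,1)=25.0000, V(3,2)=0.0000, V(3,3)=0.0000
(2,0): S=89.4916. Δ = (V_up−V_dn)/(S_up−S_dn) = (25.0000−25.0000)/(97.5458−76.9628) = 0.0000. V = [p*·25.0000 + (1−p*)·25.0000]/1 = 25.0000. B = V − Δ·S = 25.0000.
(2,1): S=113.4254. Δ = (V_up−V_dn)/(S_up−S_dn) = (0.0000−25.0000)/(123.6337−97.5458) = -0.9583. V = [p*·0.0000 + (1−p*)·25.0000]/1 = 9.7826. B = V − Δ·S = 118.4783.
(2,2): S=143.7601. Δ = (V_up−V_dn)/(S_up−S_dn) = (0.0000−0.0000)/(156.6985−123.6337) = 0.0000. V = [p*·0.0000 + (1−p*)·0.0000]/1 = 0.0000. B = V − Δ·S = 0.0000.
(1,0): S=104.0600. Δ = (V_up−V_dn)/(S_up−S_dn) = (9.7826−25.0000)/(113.4254−89.4916) = -0.6358. V = [p*·9.7826 + (1−p*)·25.0000]/1 = 15.7372. B = V − Δ·S = 81.8998.
(1,1): S=131.8900. Δ = (V_up−V_dn)/(S_up−S_dn) = (0.0000−9.7826)/(143.7601−113.4254) = -0.3225. V = [p*·0.0000 + (1−p*)·9.7826]/1 = 3.8280. B = V − Δ·S = 46.3611.
(0,0): S=121.0000. Δ = (V_up−V_dn)/(S_up−S_dn) = (3.8280−15.7372)/(131.8900−104.0600) = -0.4279. V = [p*·3.8280 + (1−p*)·15.7372]/1 = 8.4881. B = V − Δ·S = 60.2675.
The time-0 hedge costs 8.4881, which is the no-arbitrage price.

(0,0): Delta=-0.4279 Bond=60.2675
(1,0): Delta=-0.6358 Bond=81.8998
(1,1): Delta=-0.3225 Bond=46.3611
(2,0): Delta=0.0000 Bond=25.0000
(2,1): Delta=-0.9583 Bond=118.4783
(2,2): Delta=0.0000 Bond=0.0000
V0=8.4881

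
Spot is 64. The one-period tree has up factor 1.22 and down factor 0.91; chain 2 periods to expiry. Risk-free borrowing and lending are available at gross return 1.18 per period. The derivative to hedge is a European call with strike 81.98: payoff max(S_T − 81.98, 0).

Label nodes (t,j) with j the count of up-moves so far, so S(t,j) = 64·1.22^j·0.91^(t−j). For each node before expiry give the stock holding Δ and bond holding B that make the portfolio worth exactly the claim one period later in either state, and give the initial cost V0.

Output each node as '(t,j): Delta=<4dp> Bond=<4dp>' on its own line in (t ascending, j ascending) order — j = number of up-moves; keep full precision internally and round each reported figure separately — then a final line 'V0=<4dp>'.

Since d<R<u, set p* = (R−d)/(u−d) = 0.8710; price each node as the discounted p*-expectation of its children.
Payoff layer (t=2): V(2,0)=0.0000, V(2,1)=0.0000, V(2,2)=13.2776
Node (1,0) S=58.2400: V=(p*·0.0000+(1−p*)·0.0000)/1.18=0.0000; Δ=(0.0000−0.0000)/(71.0528−52.9984)=0.0000; B=V−Δ·S=0.0000
Node (1,1) S=78.0800: V=(p*·13.2776+(1−p*)·0.0000)/1.18=9.8003; Δ=(13.2776−0.0000)/(95.2576−71.0528)=0.5486; B=V−Δ·S=-33.0307
Node (0,0) S=64.0000: V=(p*·9.8003+(1−p*)·0.0000)/1.18=7.2337; Δ=(9.8003−0.0000)/(78.0800−58.2400)=0.4940; B=V−Δ·S=-24.3802
The time-0 hedge costs 7.2337, which is the no-arbitrage price.

(0,0): Delta=0.4940 Bond=-24.3802
(1,0): Delta=0.0000 Bond=0.0000
(1,1): Delta=0.5486 Bond=-33.0307
V0=7.2337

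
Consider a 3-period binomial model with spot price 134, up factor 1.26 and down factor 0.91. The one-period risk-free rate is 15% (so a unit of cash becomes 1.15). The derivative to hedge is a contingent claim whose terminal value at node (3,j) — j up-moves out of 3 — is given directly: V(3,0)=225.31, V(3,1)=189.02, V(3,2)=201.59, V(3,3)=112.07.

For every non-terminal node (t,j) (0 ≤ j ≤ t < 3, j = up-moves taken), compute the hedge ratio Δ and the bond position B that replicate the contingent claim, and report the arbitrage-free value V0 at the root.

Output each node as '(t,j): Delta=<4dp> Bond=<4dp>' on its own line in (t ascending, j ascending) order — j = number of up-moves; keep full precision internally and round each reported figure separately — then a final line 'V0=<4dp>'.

Risk-neutral probability p* = (R−d)/(u−d) = (1.15−0.91)/(1.26−0.91) = 0.6857.
Terminal values V(3,·): V(3,0)=225.3100, V(3,1)=189.0200, V(3,2)=201.5900, V(3,3)=112.0700
(2,0): S=110.9654. Δ = (V_up−V_dn)/(S_up−S_dn) = (189.0200−225.3100)/(139.8164−100.9785) = -0.9344. V = [p*·189.0200 + (1−p*)·225.3100]/1.15 = 174.2830. B = V − Δ·S = 277.9687.
(2,1): S=153.6444. Δ = (V_up−V_dn)/(S_up−S_dn) = (201.5900−189.0200)/(193.5919−139.8164) = 0.2337. V = [p*·201.5900 + (1−p*)·189.0200]/1.15 = 171.8604. B = V − Δ·S = 135.9461.
(2,2): S=212.7384. Δ = (V_up−V_dn)/(S_up−S_dn) = (112.0700−201.5900)/(268.0504−193.5919) = -1.2023. V = [p*·112.0700 + (1−p*)·201.5900]/1.15 = 121.9173. B = V − Δ·S = 377.6887.
(1,0): S=121.9400. Δ = (V_up−V_dn)/(S_up−S_dn) = (171.8604−174.2830)/(153.6444−110.9654) = -0.0568. V = [p*·171.8604 + (1−p*)·174.2830]/1.15 = 150.1059. B = V − Δ·S = 157.0276.
(1,1): S=168.8400. Δ = (V_up−V_dn)/(S_up−S_dn) = (121.9173−171.8604)/(212.7384−153.6444) = -0.8451. V = [p*·121.9173 + (1−p*)·171.8604]/1.15 = 119.6641. B = V − Δ·S = 262.3586.
(0,0): S=134.0000. Δ = (V_up−V_dn)/(S_up−S_dn) = (119.6641−150.1059)/(168.8400−121.9400) = -0.6491. V = [p*·119.6641 + (1−p*)·150.1059]/1.15 = 112.3752. B = V − Δ·S = 199.3518.
Check: Δ(0,0)·S0 + B(0,0) = 112.3752 = V0.

(0,0): Delta=-0.6491 Bond=199.3518
(1,0): Delta=-0.0568 Bond=157.0276
(1,1): Delta=-0.8451 Bond=262.3586
(2,0): Delta=-0.9344 Bond=277.9687
(2,1): Delta=0.2337 Bond=135.9461
(2,2): Delta=-1.2023 Bond=377.6887
V0=112.3752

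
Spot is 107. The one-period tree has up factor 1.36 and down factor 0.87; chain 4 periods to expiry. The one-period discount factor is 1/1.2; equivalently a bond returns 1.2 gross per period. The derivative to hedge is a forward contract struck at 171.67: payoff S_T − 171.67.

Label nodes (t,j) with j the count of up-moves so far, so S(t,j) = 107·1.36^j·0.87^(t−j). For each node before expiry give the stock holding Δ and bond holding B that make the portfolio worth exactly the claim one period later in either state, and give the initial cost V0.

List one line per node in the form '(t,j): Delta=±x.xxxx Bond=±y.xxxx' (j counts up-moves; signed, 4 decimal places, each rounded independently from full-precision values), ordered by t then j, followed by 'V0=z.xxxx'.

(0,0): Delta=1.0000 Bond=-82.7884
(1,0): Delta=1.0000 Bond=-99.3461
(1,1): Delta=1.0000 Bond=-99.3461
(2,0): Delta=1.0000 Bond=-119.2153
(2,1): Delta=1.0000 Bond=-119.2153
(2,2): Delta=1.0000 Bond=-119.2153
(3,0): Delta=1.0000 Bond=-143.0583
(3,1): Delta=1.0000 Bond=-143.0583
(3,2): Delta=1.0000 Bond=-143.0583
(3,3): Delta=1.0000 Bond=-143.0583
V0=24.2116

No-arbitrage ⇒ martingale measure with p* = (R−d)/(u−d) = 0.6735.
At expiry t=4: V(4,0)=-110.3700, V(4,1)=-75.8446, V(4,2)=-21.8740, V(4,3)=62.4938, V(4,4)=194.3792
(3,0): S=70.4598. Δ = (V_up−V_dn)/(S_up−S_dn) = (-75.8446−-110.3700)/(95.8254−61.3000) = 1.0000. V = [p*·-75.8446 + (1−p*)·-110.3700]/1.2 = -72.5985. B = V − Δ·S = -143.0583.
(3,1): S=110.1441. Δ = (V_up−V_dn)/(S_up−S_dn) = (-21.8740−-75.8446)/(149.7960−95.8254) = 1.0000. V = [p*·-21.8740 + (1−p*)·-75.8446]/1.2 = -32.9142. B = V − Δ·S = -143.0583.
(3,2): S=172.1793. Δ = (V_up−V_dn)/(S_up−S_dn) = (62.4938−-21.8740)/(234.1638−149.7960) = 1.0000. V = [p*·62.4938 + (1−p*)·-21.8740]/1.2 = 29.1209. B = V − Δ·S = -143.0583.
(3,3): S=269.1538. Δ = (V_up−V_dn)/(S_up−S_dn) = (194.3792−62.4938)/(366.0492−234.1638) = 1.0000. V = [p*·194.3792 + (1−p*)·62.4938]/1.2 = 126.0955. B = V − Δ·S = -143.0583.
(2,0): S=80.9883. Δ = (V_up−V_dn)/(S_up−S_dn) = (-32.9142−-72.5985)/(110.1441−70.4598) = 1.0000. V = [p*·-32.9142 + (1−p*)·-72.5985]/1.2 = -38.2270. B = V − Δ·S = -119.2153.
(2,1): S=126.6024. Δ = (V_up−V_dn)/(S_up−S_dn) = (29.1209−-32.9142)/(172.1793−110.1441) = 1.0000. V = [p*·29.1209 + (1−p*)·-32.9142]/1.2 = 7.3871. B = V − Δ·S = -119.2153.
(2,2): S=197.9072. Δ = (V_up−V_dn)/(S_up−S_dn) = (126.0955−29.1209)/(269.1538−172.1793) = 1.0000. V = [p*·126.0955 + (1−p*)·29.1209]/1.2 = 78.6919. B = V − Δ·S = -119.2153.
(1,0): S=93.0900. Δ = (V_up−V_dn)/(S_up−S_dn) = (7.3871−-38.2270)/(126.6024−80.9883) = 1.0000. V = [p*·7.3871 + (1−p*)·-38.2270]/1.2 = -6.2561. B = V − Δ·S = -99.3461.
(1,1): S=145.5200. Δ = (V_up−V_dn)/(S_up−S_dn) = (78.6919−7.3871)/(197.9072−126.6024) = 1.0000. V = [p*·78.6919 + (1−p*)·7.3871]/1.2 = 46.1739. B = V − Δ·S = -99.3461.
(0,0): S=107.0000. Δ = (V_up−V_dn)/(S_up−S_dn) = (46.1739−-6.2561)/(145.5200−93.0900) = 1.0000. V = [p*·46.1739 + (1−p*)·-6.2561]/1.2 = 24.2116. B = V − Δ·S = -82.7884.
Each (Δ,B) replicates both successor values, so the strategy is self-financing and V0 is arbitrage-free.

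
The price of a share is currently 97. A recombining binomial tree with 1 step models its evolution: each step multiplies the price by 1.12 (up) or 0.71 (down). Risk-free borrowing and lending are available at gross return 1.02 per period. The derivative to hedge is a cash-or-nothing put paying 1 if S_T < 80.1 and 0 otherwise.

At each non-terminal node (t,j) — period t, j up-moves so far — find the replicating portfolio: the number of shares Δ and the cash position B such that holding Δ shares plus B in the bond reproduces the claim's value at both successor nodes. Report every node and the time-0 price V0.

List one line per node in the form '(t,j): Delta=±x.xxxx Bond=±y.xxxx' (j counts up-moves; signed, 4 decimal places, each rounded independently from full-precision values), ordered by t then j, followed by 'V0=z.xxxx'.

Since d<R<u, set p* = (R−d)/(u−d) = 0.7561; price each node as the discounted p*-expectation of its children.
Terminal values V(1,·): V(1,0)=1.0000, V(1,1)=0.0000
(0,0): S=97.0000. Δ = (V_up−V_dn)/(S_up−S_dn) = (0.0000−1.0000)/(108.6400−68.8700) = -0.0251. V = [p*·0.0000 + (1−p*)·1.0000]/1.02 = 0.2391. B = V − Δ·S = 2.6781.
Check: Δ(0,0)·S0 + B(0,0) = 0.2391 = V0.

(0,0): Delta=-0.0251 Bond=2.6781
V0=0.2391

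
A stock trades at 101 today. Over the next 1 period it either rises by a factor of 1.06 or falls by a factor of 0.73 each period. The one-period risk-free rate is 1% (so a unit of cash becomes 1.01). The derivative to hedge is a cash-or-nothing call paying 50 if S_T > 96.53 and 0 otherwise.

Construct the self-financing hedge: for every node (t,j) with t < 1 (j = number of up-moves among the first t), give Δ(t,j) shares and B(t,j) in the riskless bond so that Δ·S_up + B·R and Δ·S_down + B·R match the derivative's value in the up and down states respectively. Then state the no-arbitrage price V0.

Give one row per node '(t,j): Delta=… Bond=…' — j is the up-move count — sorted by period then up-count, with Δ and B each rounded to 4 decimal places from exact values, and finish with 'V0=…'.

(0,0): Delta=1.5002 Bond=-109.5110
V0=42.0042

The replicating-portfolio and risk-neutral prices coincide; use p* = (1.01−0.73)/(1.06−0.73) = 0.8485 for the latter.
Terminal values V(1,·): V(1,0)=0.0000, V(1,1)=50.0000
Node (0,0) S=101.0000: V=(p*·50.0000+(1−p*)·0.0000)/1.01=42.0042; Δ=(50.0000−0.0000)/(107.0600−73.7300)=1.5002; B=V−Δ·S=-109.5110
Root portfolio cost Δ·101+B reproduces V0=42.0042.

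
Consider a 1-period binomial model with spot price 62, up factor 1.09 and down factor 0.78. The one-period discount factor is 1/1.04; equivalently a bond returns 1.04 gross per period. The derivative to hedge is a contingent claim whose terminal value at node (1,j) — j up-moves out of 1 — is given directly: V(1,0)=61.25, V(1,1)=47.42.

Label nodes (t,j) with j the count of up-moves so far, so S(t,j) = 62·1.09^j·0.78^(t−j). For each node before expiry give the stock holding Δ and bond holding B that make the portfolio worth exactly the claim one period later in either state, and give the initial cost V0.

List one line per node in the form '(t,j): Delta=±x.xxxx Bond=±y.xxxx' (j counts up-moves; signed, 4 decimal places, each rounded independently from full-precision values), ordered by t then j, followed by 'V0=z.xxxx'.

Under the risk-neutral measure, an up-move has probability p* = (R−d)/(u−d) = 0.8387 and values discount at R = 1.04.
Payoff layer (t=1): V(1,0)=61.2500, V(1,1)=47.4200
(0,0): S=62.0000. Δ = (V_up−V_dn)/(S_up−S_dn) = (47.4200−61.2500)/(67.5800−48.3600) = -0.7196. V = [p*·47.4200 + (1−p*)·61.2500]/1.04 = 47.7410. B = V − Δ·S = 92.3539.
The time-0 hedge costs 47.7410, which is the no-arbitrage price.

(0,0): Delta=-0.7196 Bond=92.3539
V0=47.7410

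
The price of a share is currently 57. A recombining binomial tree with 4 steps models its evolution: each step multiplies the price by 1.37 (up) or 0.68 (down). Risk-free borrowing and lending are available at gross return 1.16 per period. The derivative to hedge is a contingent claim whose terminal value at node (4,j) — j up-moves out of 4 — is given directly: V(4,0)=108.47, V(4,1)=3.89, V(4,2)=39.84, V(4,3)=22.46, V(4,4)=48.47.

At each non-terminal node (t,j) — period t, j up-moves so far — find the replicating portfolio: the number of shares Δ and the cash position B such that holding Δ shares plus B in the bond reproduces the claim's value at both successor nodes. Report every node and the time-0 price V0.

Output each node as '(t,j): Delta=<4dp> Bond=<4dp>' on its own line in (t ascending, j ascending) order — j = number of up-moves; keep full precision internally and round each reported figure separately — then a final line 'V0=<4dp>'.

Under the risk-neutral measure, an up-move has probability p* = (R−d)/(u−d) = 0.6957 and values discount at R = 1.16.
Terminal payoffs: V(4,0)=108.4700, V(4,1)=3.8900, V(4,2)=39.8400, V(4,3)=22.4600, V(4,4)=48.4700
Node (3,0) S=17.9226: V=(p*·3.8900+(1−p*)·108.4700)/1.16=30.7920; Δ=(3.8900−108.4700)/(24.5540−12.1874)=-8.4566; B=V−Δ·S=182.3572
Node (3,1) S=36.1088: V=(p*·39.8400+(1−p*)·3.8900)/1.16=24.9127; Δ=(39.8400−3.8900)/(49.4691−24.5540)=1.4429; B=V−Δ·S=-27.1888
Node (3,2) S=72.7486: V=(p*·22.4600+(1−p*)·39.8400)/1.16=23.9220; Δ=(22.4600−39.8400)/(99.6656−49.4691)=-0.3462; B=V−Δ·S=49.1104
Node (3,3) S=146.5671: V=(p*·48.4700+(1−p*)·22.4600)/1.16=34.9603; Δ=(48.4700−22.4600)/(200.7970−99.6656)=0.2572; B=V−Δ·S=-2.7354
Node (2,0) S=26.3568: V=(p*·24.9127+(1−p*)·30.7920)/1.16=23.0190; Δ=(24.9127−30.7920)/(36.1088−17.9226)=-0.3233; B=V−Δ·S=31.5397
Node (2,1) S=53.1012: V=(p*·23.9220+(1−p*)·24.9127)/1.16=20.8824; Δ=(23.9220−24.9127)/(72.7486−36.1088)=-0.0270; B=V−Δ·S=22.3181
Node (2,2) S=106.9833: V=(p*·34.9603+(1−p*)·23.9220)/1.16=27.2421; Δ=(34.9603−23.9220)/(146.5671−72.7486)=0.1495; B=V−Δ·S=11.2446
Node (1,0) S=38.7600: V=(p*·20.8824+(1−p*)·23.0190)/1.16=18.5626; Δ=(20.8824−23.0190)/(53.1012−26.3568)=-0.0799; B=V−Δ·S=21.6592
Node (1,1) S=78.0900: V=(p*·27.2421+(1−p*)·20.8824)/1.16=21.8160; Δ=(27.2421−20.8824)/(106.9833−53.1012)=0.1180; B=V−Δ·S=12.5990
Node (0,0) S=57.0000: V=(p*·21.8160+(1−p*)·18.5626)/1.16=17.9533; Δ=(21.8160−18.5626)/(78.0900−38.7600)=0.0827; B=V−Δ·S=13.2383
Self-financing check: at every node Δ·S+B equals the discounted successor values.

(0,0): Delta=0.0827 Bond=13.2383
(1,0): Delta=-0.0799 Bond=21.6592
(1,1): Delta=0.1180 Bond=12.5990
(2,0): Delta=-0.3233 Bond=31.5397
(2,1): Delta=-0.0270 Bond=22.3181
(2,2): Delta=0.1495 Bond=11.2446
(3,0): Delta=-8.4566 Bond=182.3572
(3,1): Delta=1.4429 Bond=-27.1888
(3,2): Delta=-0.3462 Bond=49.1104
(3,3): Delta=0.2572 Bond=-2.7354
V0=17.9533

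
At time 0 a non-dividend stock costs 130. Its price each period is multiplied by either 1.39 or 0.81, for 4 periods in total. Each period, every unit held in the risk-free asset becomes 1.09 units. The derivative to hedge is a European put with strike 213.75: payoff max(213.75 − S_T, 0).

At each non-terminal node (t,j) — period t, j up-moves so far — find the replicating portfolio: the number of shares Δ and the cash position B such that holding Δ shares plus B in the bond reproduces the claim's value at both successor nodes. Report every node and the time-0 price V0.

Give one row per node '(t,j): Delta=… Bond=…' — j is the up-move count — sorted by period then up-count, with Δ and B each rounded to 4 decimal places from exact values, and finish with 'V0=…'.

(0,0): Delta=-0.5110 Bond=109.6853
(1,0): Delta=-0.7782 Bond=147.7012
(1,1): Delta=-0.3441 Bond=89.4024
(2,0): Delta=-1.0000 Bond=179.9091
(2,1): Delta=-0.6398 Bond=140.7285
(2,2): Delta=-0.1595 Bond=51.0773
(3,0): Delta=-1.0000 Bond=196.1009
(3,1): Delta=-1.0000 Bond=196.1009
(3,2): Delta=-0.4149 Bond=107.6368
(3,3): Delta=0.0000 Bond=0.0000
V0=43.2604

The replicating-portfolio and risk-neutral prices coincide; use p* = (1.09−0.81)/(1.39−0.81) = 0.4828 for the latter.
Terminal values V(4,·): V(4,0)=157.7893, V(4,1)=117.7186, V(4,2)=48.9554, V(4,3)=0.0000, V(4,4)=0.0000
(3,0): S=69.0873. Δ = (V_up−V_dn)/(S_up−S_dn) = (117.7186−157.7893)/(96.0314−55.9607) = -1.0000. V = [p*·117.7186 + (1−p*)·157.7893]/1.09 = 127.0136. B = V − Δ·S = 196.1009.
(3,1): S=118.5573. Δ = (V_up−V_dn)/(S_up−S_dn) = (48.9554−117.7186)/(164.7946−96.0314) = -1.0000. V = [p*·48.9554 + (1−p*)·117.7186]/1.09 = 77.5436. B = V − Δ·S = 196.1009.
(3,2): S=203.4501. Δ = (V_up−V_dn)/(S_up−S_dn) = (0.0000−48.9554)/(282.7957−164.7946) = -0.4149. V = [p*·0.0000 + (1−p*)·48.9554]/1.09 = 23.2310. B = V − Δ·S = 107.6368.
(3,3): S=349.1305. Δ = (V_up−V_dn)/(S_up−S_dn) = (0.0000−0.0000)/(485.2914−282.7957) = 0.0000. V = [p*·0.0000 + (1−p*)·0.0000]/1.09 = 0.0000. B = V − Δ·S = 0.0000.
(2,0): S=85.2930. Δ = (V_up−V_dn)/(S_up−S_dn) = (77.5436−127.0136)/(118.5573−69.0873) = -1.0000. V = [p*·77.5436 + (1−p*)·127.0136]/1.09 = 94.6161. B = V − Δ·S = 179.9091.
(2,1): S=146.3670. Δ = (V_up−V_dn)/(S_up−S_dn) = (23.2310−77.5436)/(203.4501−118.5573) = -0.6398. V = [p*·23.2310 + (1−p*)·77.5436]/1.09 = 47.0860. B = V − Δ·S = 140.7285.
(2,2): S=251.1730. Δ = (V_up−V_dn)/(S_up−S_dn) = (0.0000−23.2310)/(349.1305−203.4501) = -0.1595. V = [p*·0.0000 + (1−p*)·23.2310]/1.09 = 11.0239. B = V − Δ·S = 51.0773.
(1,0): S=105.3000. Δ = (V_up−V_dn)/(S_up−S_dn) = (47.0860−94.6161)/(146.3670−85.2930) = -0.7782. V = [p*·47.0860 + (1−p*)·94.6161]/1.09 = 65.7528. B = V − Δ·S = 147.7012.
(1,1): S=180.7000. Δ = (V_up−V_dn)/(S_up−S_dn) = (11.0239−47.0860)/(251.1730−146.3670) = -0.3441. V = [p*·11.0239 + (1−p*)·47.0860]/1.09 = 27.2263. B = V − Δ·S = 89.4024.
(0,0): S=130.0000. Δ = (V_up−V_dn)/(S_up−S_dn) = (27.2263−65.7528)/(180.7000−105.3000) = -0.5110. V = [p*·27.2263 + (1−p*)·65.7528]/1.09 = 43.2604. B = V − Δ·S = 109.6853.
Each (Δ,B) replicates both successor values, so the strategy is self-financing and V0 is arbitrage-free.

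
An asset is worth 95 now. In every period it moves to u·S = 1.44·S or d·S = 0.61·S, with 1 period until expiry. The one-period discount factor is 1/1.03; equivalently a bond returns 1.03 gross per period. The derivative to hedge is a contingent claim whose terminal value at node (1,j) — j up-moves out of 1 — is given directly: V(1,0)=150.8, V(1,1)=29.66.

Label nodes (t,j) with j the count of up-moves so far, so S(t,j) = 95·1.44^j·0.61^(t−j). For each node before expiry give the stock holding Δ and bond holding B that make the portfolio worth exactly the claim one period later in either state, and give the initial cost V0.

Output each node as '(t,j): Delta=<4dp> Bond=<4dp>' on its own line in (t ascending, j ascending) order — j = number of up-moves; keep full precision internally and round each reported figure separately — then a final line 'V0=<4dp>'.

(0,0): Delta=-1.5363 Bond=232.8452
V0=86.8934

The replicating-portfolio and risk-neutral prices coincide; use p* = (1.03−0.61)/(1.44−0.61) = 0.5060 for the latter.
Terminal payoffs: V(1,0)=150.8000, V(1,1)=29.6600
(0,0): S=95.0000. Δ = (V_up−V_dn)/(S_up−S_dn) = (29.6600−150.8000)/(136.8000−57.9500) = -1.5363. V = [p*·29.6600 + (1−p*)·150.8000]/1.03 = 86.8934. B = V − Δ·S = 232.8452.
Each (Δ,B) replicates both successor values, so the strategy is self-financing and V0 is arbitrage-free.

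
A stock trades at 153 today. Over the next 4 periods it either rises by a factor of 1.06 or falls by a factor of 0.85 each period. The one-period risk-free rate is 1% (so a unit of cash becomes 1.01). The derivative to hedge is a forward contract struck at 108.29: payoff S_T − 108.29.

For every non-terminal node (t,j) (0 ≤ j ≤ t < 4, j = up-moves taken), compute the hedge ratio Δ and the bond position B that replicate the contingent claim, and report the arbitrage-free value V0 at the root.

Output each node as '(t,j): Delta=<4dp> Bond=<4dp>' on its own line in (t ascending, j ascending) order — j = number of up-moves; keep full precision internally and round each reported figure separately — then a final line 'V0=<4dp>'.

(0,0): Delta=1.0000 Bond=-104.0646
(1,0): Delta=1.0000 Bond=-105.1052
(1,1): Delta=1.0000 Bond=-105.1052
(2,0): Delta=1.0000 Bond=-106.1563
(2,1): Delta=1.0000 Bond=-106.1563
(2,2): Delta=1.0000 Bond=-106.1563
(3,0): Delta=1.0000 Bond=-107.2178
(3,1): Delta=1.0000 Bond=-107.2178
(3,2): Delta=1.0000 Bond=-107.2178
(3,3): Delta=1.0000 Bond=-107.2178
V0=48.9354

Under the risk-neutral measure, an up-move has probability p* = (R−d)/(u−d) = 0.7619 and values discount at R = 1.01.
Terminal values V(4,·): V(4,0)=-28.4230, V(4,1)=-8.6912, V(4,2)=15.9156, V(4,3)=46.6016, V(4,4)=84.8690
Node (3,0) S=93.9611: V=(p*·-8.6912+(1−p*)·-28.4230)/1.01=-13.2567; Δ=(-8.6912−-28.4230)/(99.5988−79.8670)=1.0000; B=V−Δ·S=-107.2178
Node (3,1) S=117.1750: V=(p*·15.9156+(1−p*)·-8.6912)/1.01=9.9572; Δ=(15.9156−-8.6912)/(124.2056−99.5988)=1.0000; B=V−Δ·S=-107.2178
Node (3,2) S=146.1242: V=(p*·46.6016+(1−p*)·15.9156)/1.01=38.9064; Δ=(46.6016−15.9156)/(154.8916−124.2056)=1.0000; B=V−Δ·S=-107.2178
Node (3,3) S=182.2254: V=(p*·84.8690+(1−p*)·46.6016)/1.01=75.0076; Δ=(84.8690−46.6016)/(193.1590−154.8916)=1.0000; B=V−Δ·S=-107.2178
Node (2,0) S=110.5425: V=(p*·9.9572+(1−p*)·-13.2567)/1.01=4.3862; Δ=(9.9572−-13.2567)/(117.1750−93.9611)=1.0000; B=V−Δ·S=-106.1563
Node (2,1) S=137.8530: V=(p*·38.9064+(1−p*)·9.9572)/1.01=31.6967; Δ=(38.9064−9.9572)/(146.1242−117.1750)=1.0000; B=V−Δ·S=-106.1563
Node (2,2) S=171.9108: V=(p*·75.0076+(1−p*)·38.9064)/1.01=65.7545; Δ=(75.0076−38.9064)/(182.2254−146.1242)=1.0000; B=V−Δ·S=-106.1563
Node (1,0) S=130.0500: V=(p*·31.6967+(1−p*)·4.3862)/1.01=24.9448; Δ=(31.6967−4.3862)/(137.8530−110.5425)=1.0000; B=V−Δ·S=-105.1052
Node (1,1) S=162.1800: V=(p*·65.7545+(1−p*)·31.6967)/1.01=57.0748; Δ=(65.7545−31.6967)/(171.9108−137.8530)=1.0000; B=V−Δ·S=-105.1052
Node (0,0) S=153.0000: V=(p*·57.0748+(1−p*)·24.9448)/1.01=48.9354; Δ=(57.0748−24.9448)/(162.1800−130.0500)=1.0000; B=V−Δ·S=-104.0646
Self-financing check: at every node Δ·S+B equals the discounted successor values.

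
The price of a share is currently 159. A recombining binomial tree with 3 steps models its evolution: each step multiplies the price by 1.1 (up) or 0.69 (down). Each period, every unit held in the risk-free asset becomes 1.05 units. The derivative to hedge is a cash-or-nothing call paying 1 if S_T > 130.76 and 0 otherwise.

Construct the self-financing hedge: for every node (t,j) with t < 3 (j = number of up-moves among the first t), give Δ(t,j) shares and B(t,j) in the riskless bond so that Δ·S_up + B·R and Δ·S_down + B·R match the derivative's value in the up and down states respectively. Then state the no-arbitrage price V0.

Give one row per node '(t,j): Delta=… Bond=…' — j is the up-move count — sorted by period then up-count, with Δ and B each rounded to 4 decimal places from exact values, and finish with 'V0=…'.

(0,0): Delta=0.0030 Bond=0.3547
(1,0): Delta=0.0186 Bond=-1.3403
(1,1): Delta=0.0016 Bond=0.6103
(2,0): Delta=0.0000 Bond=0.0000
(2,1): Delta=0.0202 Bond=-1.6028
(2,2): Delta=0.0000 Bond=0.9524
V0=0.8284

Under the risk-neutral measure, an up-move has probability p* = (R−d)/(u−d) = 0.8780 and values discount at R = 1.05.
At expiry t=3: V(3,0)=0.0000, V(3,1)=0.0000, V(3,2)=1.0000, V(3,3)=1.0000
(2,0): S=75.6999. Δ = (V_up−V_dn)/(S_up−S_dn) = (0.0000−0.0000)/(83.2699−52.2329) = 0.0000. V = [p*·0.0000 + (1−p*)·0.0000]/1.05 = 0.0000. B = V − Δ·S = 0.0000.
(2,1): S=120.6810. Δ = (V_up−V_dn)/(S_up−S_dn) = (1.0000−0.0000)/(132.7491−83.2699) = 0.0202. V = [p*·1.0000 + (1−p*)·0.0000]/1.05 = 0.8362. B = V − Δ·S = -1.6028.
(2,2): S=192.3900. Δ = (V_up−V_dn)/(S_up−S_dn) = (1.0000−1.0000)/(211.6290−132.7491) = 0.0000. V = [p*·1.0000 + (1−p*)·1.0000]/1.05 = 0.9524. B = V − Δ·S = 0.9524.
(1,0): S=109.7100. Δ = (V_up−V_dn)/(S_up−S_dn) = (0.8362−0.0000)/(120.6810−75.6999) = 0.0186. V = [p*·0.8362 + (1−p*)·0.0000]/1.05 = 0.6993. B = V − Δ·S = -1.3403.
(1,1): S=174.9000. Δ = (V_up−V_dn)/(S_up−S_dn) = (0.9524−0.8362)/(192.3900−120.6810) = 0.0016. V = [p*·0.9524 + (1−p*)·0.8362]/1.05 = 0.8935. B = V − Δ·S = 0.6103.
(0,0): S=159.0000. Δ = (V_up−V_dn)/(S_up−S_dn) = (0.8935−0.6993)/(174.9000−109.7100) = 0.0030. V = [p*·0.8935 + (1−p*)·0.6993]/1.05 = 0.8284. B = V − Δ·S = 0.3547.
Root portfolio cost Δ·159+B reproduces V0=0.8284.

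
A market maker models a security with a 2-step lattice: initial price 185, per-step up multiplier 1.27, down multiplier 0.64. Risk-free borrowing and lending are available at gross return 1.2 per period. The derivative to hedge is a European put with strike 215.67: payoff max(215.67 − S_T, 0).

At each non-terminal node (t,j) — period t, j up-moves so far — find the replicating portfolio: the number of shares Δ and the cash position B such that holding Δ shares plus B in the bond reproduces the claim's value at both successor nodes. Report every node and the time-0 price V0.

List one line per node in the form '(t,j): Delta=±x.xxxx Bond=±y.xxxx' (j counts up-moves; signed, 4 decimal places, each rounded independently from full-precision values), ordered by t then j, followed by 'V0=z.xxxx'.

Under the risk-neutral measure, an up-move has probability p* = (R−d)/(u−d) = 0.8889 and values discount at R = 1.2.
Terminal values V(2,·): V(2,0)=139.8940, V(2,1)=65.3020, V(2,2)=0.0000
(1,0): S=118.4000. Δ = (V_up−V_dn)/(S_up−S_dn) = (65.3020−139.8940)/(150.3680−75.7760) = -1.0000. V = [p*·65.3020 + (1−p*)·139.8940]/1.2 = 61.3250. B = V − Δ·S = 179.7250.
(1,1): S=234.9500. Δ = (V_up−V_dn)/(S_up−S_dn) = (0.0000−65.3020)/(298.3865−150.3680) = -0.4412. V = [p*·0.0000 + (1−p*)·65.3020]/1.2 = 6.0465. B = V − Δ·S = 109.7004.
(0,0): S=185.0000. Δ = (V_up−V_dn)/(S_up−S_dn) = (6.0465−61.3250)/(234.9500−118.4000) = -0.4743. V = [p*·6.0465 + (1−p*)·61.3250]/1.2 = 10.1571. B = V − Δ·S = 97.9008.
Root portfolio cost Δ·185+B reproduces V0=10.1571.

(0,0): Delta=-0.4743 Bond=97.9008
(1,0): Delta=-1.0000 Bond=179.7250
(1,1): Delta=-0.4412 Bond=109.7004
V0=10.1571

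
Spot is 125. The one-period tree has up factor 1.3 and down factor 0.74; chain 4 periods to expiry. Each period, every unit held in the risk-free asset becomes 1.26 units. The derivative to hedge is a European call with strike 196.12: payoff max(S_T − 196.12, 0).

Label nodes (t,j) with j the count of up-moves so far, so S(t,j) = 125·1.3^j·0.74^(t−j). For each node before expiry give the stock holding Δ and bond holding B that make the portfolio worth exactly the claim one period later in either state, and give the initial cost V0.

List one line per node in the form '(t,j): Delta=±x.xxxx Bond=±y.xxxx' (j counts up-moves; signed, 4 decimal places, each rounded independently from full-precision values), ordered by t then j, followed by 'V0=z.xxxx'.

(0,0): Delta=0.8887 Bond=-62.9877
(1,0): Delta=0.0745 Bond=-4.0455
(1,1): Delta=0.9244 Bond=-85.1582
(2,0): Delta=0.0000 Bond=0.0000
(2,1): Delta=0.0777 Bond=-5.4895
(2,2): Delta=0.9615 Bond=-115.1309
(3,0): Delta=0.0000 Bond=0.0000
(3,1): Delta=0.0000 Bond=0.0000
(3,2): Delta=0.0811 Bond=-7.4488
(3,3): Delta=1.0000 Bond=-155.6508
V0=48.1032

The replicating-portfolio and risk-neutral prices coincide; use p* = (1.26−0.74)/(1.3−0.74) = 0.9286 for the latter.
Terminal payoffs: V(4,0)=0.0000, V(4,1)=0.0000, V(4,2)=0.0000, V(4,3)=7.1025, V(4,4)=160.8925
  t=3,j=0: stock 50.6530 → up 65.8489 (V=0.0000), down 37.4832 (V=0.0000). Price 0.0000; hedge Δ=0.0000, bond B=0.0000.
  t=3,j=1: stock 88.9850 → up 115.6805 (V=0.0000), down 65.8489 (V=0.0000). Price 0.0000; hedge Δ=0.0000, bond B=0.0000.
  t=3,j=2: stock 156.3250 → up 203.2225 (V=7.1025), down 115.6805 (V=0.0000). Price 5.2343; hedge Δ=0.0811, bond B=-7.4488.
  t=3,j=3: stock 274.6250 → up 357.0125 (V=160.8925), down 203.2225 (V=7.1025). Price 118.9742; hedge Δ=1.0000, bond B=-155.6508.
  t=2,j=0: stock 68.4500 → up 88.9850 (V=0.0000), down 50.6530 (V=0.0000). Price 0.0000; hedge Δ=0.0000, bond B=0.0000.
  t=2,j=1: stock 120.2500 → up 156.3250 (V=5.2343), down 88.9850 (V=0.0000). Price 3.8575; hedge Δ=0.0777, bond B=-5.4895.
  t=2,j=2: stock 211.2500 → up 274.6250 (V=118.9742), down 156.3250 (V=5.2343). Price 87.9761; hedge Δ=0.9615, bond B=-115.1309.
  t=1,j=0: stock 92.5000 → up 120.2500 (V=3.8575), down 68.4500 (V=0.0000). Price 2.8428; hedge Δ=0.0745, bond B=-4.0455.
  t=1,j=1: stock 162.5000 → up 211.2500 (V=87.9761), down 120.2500 (V=3.8575). Price 65.0537; hedge Δ=0.9244, bond B=-85.1582.
  t=0,j=0: stock 125.0000 → up 162.5000 (V=65.0537), down 92.5000 (V=2.8428). Price 48.1032; hedge Δ=0.8887, bond B=-62.9877.
Self-financing check: at every node Δ·S+B equals the discounted successor values.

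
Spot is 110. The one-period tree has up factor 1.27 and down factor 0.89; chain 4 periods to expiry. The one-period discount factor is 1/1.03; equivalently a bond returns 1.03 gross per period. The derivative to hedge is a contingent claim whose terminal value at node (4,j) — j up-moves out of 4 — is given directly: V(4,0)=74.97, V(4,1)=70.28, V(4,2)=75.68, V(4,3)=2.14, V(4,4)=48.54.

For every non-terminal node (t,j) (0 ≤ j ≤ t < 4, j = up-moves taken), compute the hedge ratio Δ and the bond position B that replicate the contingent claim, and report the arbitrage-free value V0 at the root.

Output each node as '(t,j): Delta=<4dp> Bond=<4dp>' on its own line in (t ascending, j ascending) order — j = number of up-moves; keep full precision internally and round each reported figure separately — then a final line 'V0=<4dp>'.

Risk-neutral probability p* = (R−d)/(u−d) = (1.03−0.89)/(1.27−0.89) = 0.3684.
At expiry t=4: V(4,0)=74.9700, V(4,1)=70.2800, V(4,2)=75.6800, V(4,3)=2.1400, V(4,4)=48.5400
(3,0): S=77.5466. Δ = (V_up−V_dn)/(S_up−S_dn) = (70.2800−74.9700)/(98.4842−69.0165) = -0.1592. V = [p*·70.2800 + (1−p*)·74.9700]/1.03 = 71.1088. B = V − Δ·S = 83.4509.
(3,1): S=110.6564. Δ = (V_up−V_dn)/(S_up−S_dn) = (75.6800−70.2800)/(140.5336−98.4842) = 0.1284. V = [p*·75.6800 + (1−p*)·70.2800]/1.03 = 70.1645. B = V − Δ·S = 55.9540.
(3,2): S=157.9029. Δ = (V_up−V_dn)/(S_up−S_dn) = (2.1400−75.6800)/(200.5367−140.5336) = -1.2256. V = [p*·2.1400 + (1−p*)·75.6800]/1.03 = 47.1712. B = V − Δ·S = 240.6975.
(3,3): S=225.3221. Δ = (V_up−V_dn)/(S_up−S_dn) = (48.5400−2.1400)/(286.1591−200.5367) = 0.5419. V = [p*·48.5400 + (1−p*)·2.1400]/1.03 = 18.6745. B = V − Δ·S = -103.4308.
(2,0): S=87.1310. Δ = (V_up−V_dn)/(S_up−S_dn) = (70.1645−71.1088)/(110.6564−77.5466) = -0.0285. V = [p*·70.1645 + (1−p*)·71.1088]/1.03 = 68.6999. B = V − Δ·S = 71.1849.
(2,1): S=124.3330. Δ = (V_up−V_dn)/(S_up−S_dn) = (47.1712−70.1645)/(157.9029−110.6564) = -0.4867. V = [p*·47.1712 + (1−p*)·70.1645]/1.03 = 59.8964. B = V − Δ·S = 120.4052.
(2,2): S=177.4190. Δ = (V_up−V_dn)/(S_up−S_dn) = (18.6745−47.1712)/(225.3221−157.9029) = -0.4227. V = [p*·18.6745 + (1−p*)·47.1712]/1.03 = 35.6043. B = V − Δ·S = 110.5955.
(1,0): S=97.9000. Δ = (V_up−V_dn)/(S_up−S_dn) = (59.8964−68.6999)/(124.3330−87.1310) = -0.2366. V = [p*·59.8964 + (1−p*)·68.6999]/1.03 = 63.5500. B = V − Δ·S = 86.7172.
(1,1): S=139.7000. Δ = (V_up−V_dn)/(S_up−S_dn) = (35.6043−59.8964)/(177.4190−124.3330) = -0.4576. V = [p*·35.6043 + (1−p*)·59.8964]/1.03 = 49.4628. B = V − Δ·S = 113.3895.
(0,0): S=110.0000. Δ = (V_up−V_dn)/(S_up−S_dn) = (49.4628−63.5500)/(139.7000−97.9000) = -0.3370. V = [p*·49.4628 + (1−p*)·63.5500]/1.03 = 56.6602. B = V − Δ·S = 93.7319.
Self-financing check: at every node Δ·S+B equals the discounted successor values.

(0,0): Delta=-0.3370 Bond=93.7319
(1,0): Delta=-0.2366 Bond=86.7172
(1,1): Delta=-0.4576 Bond=113.3895
(2,0): Delta=-0.0285 Bond=71.1849
(2,1): Delta=-0.4867 Bond=120.4052
(2,2): Delta=-0.4227 Bond=110.5955
(3,0): Delta=-0.1592 Bond=83.4509
(3,1): Delta=0.1284 Bond=55.9540
(3,2): Delta=-1.2256 Bond=240.6975
(3,3): Delta=0.5419 Bond=-103.4308
V0=56.6602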